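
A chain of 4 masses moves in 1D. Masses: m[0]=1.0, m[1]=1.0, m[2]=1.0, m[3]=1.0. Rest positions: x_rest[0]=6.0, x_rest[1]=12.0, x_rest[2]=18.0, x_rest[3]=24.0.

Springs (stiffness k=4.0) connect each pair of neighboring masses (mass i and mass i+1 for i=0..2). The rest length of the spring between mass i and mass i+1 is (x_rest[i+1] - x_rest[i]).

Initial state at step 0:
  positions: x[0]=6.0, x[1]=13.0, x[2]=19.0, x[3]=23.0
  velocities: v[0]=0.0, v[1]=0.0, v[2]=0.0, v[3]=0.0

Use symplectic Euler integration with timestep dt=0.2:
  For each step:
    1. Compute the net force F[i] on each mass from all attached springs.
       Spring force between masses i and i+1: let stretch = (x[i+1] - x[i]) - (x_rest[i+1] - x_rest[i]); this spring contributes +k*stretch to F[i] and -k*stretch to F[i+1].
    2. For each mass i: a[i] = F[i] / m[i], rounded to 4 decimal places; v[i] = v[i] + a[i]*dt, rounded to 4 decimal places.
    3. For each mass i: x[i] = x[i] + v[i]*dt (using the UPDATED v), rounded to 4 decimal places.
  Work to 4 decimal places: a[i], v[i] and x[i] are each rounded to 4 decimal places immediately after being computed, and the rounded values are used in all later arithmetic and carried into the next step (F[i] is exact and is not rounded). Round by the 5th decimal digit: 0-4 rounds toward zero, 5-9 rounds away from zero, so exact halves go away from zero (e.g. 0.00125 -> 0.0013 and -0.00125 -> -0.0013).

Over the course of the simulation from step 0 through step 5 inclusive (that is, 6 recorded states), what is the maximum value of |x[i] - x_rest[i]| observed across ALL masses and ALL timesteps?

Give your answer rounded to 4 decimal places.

Answer: 1.1246

Derivation:
Step 0: x=[6.0000 13.0000 19.0000 23.0000] v=[0.0000 0.0000 0.0000 0.0000]
Step 1: x=[6.1600 12.8400 18.6800 23.3200] v=[0.8000 -0.8000 -1.6000 1.6000]
Step 2: x=[6.4288 12.5456 18.1680 23.8576] v=[1.3440 -1.4720 -2.5600 2.6880]
Step 3: x=[6.7163 12.1721 17.6668 24.4449] v=[1.4374 -1.8675 -2.5062 2.9363]
Step 4: x=[6.9167 11.8048 17.3709 24.9077] v=[1.0020 -1.8364 -1.4795 2.3138]
Step 5: x=[6.9392 11.5460 17.3903 25.1246] v=[0.1125 -1.2940 0.0971 1.0844]
Max displacement = 1.1246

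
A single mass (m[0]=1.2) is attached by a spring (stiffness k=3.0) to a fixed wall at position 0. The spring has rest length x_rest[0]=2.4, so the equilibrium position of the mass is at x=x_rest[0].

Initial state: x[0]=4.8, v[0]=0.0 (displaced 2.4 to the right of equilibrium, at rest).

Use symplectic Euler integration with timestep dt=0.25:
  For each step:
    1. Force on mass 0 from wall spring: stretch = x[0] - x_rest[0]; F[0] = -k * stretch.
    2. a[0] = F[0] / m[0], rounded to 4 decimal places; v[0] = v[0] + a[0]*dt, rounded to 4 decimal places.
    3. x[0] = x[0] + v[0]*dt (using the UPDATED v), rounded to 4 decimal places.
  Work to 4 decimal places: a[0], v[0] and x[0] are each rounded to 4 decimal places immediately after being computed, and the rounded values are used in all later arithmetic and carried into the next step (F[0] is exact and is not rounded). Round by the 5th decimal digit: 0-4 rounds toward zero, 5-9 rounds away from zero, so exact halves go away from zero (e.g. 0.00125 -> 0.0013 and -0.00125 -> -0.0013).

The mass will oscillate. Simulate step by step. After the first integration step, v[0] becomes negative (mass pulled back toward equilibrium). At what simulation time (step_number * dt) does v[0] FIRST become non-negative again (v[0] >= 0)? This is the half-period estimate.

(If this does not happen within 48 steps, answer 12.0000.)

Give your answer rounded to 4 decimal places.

Step 0: x=[4.8000] v=[0.0000]
Step 1: x=[4.4250] v=[-1.5000]
Step 2: x=[3.7336] v=[-2.7656]
Step 3: x=[2.8338] v=[-3.5991]
Step 4: x=[1.8663] v=[-3.8702]
Step 5: x=[0.9822] v=[-3.5366]
Step 6: x=[0.3196] v=[-2.6505]
Step 7: x=[-0.0180] v=[-1.3503]
Step 8: x=[0.0223] v=[0.1610]
First v>=0 after going negative at step 8, time=2.0000

Answer: 2.0000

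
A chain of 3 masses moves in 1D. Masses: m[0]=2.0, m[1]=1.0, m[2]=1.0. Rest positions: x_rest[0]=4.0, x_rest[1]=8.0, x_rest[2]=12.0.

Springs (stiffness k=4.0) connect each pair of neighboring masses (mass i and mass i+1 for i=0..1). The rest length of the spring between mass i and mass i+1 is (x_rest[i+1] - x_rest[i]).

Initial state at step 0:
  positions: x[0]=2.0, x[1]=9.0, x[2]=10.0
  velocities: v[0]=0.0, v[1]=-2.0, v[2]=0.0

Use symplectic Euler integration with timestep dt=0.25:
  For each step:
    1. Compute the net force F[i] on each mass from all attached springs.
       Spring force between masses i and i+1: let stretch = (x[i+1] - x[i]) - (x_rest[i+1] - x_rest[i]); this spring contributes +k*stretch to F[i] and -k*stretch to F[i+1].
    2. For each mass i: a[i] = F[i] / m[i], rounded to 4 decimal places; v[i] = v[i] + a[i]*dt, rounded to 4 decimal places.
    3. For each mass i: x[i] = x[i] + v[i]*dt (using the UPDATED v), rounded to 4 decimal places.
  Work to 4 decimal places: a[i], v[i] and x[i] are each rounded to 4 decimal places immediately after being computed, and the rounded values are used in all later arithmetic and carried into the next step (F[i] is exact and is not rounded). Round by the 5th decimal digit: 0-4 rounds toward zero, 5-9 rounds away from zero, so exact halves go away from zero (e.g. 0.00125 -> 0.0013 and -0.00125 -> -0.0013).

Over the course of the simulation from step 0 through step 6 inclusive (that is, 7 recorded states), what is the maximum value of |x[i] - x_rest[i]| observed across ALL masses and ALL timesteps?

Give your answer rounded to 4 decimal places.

Step 0: x=[2.0000 9.0000 10.0000] v=[0.0000 -2.0000 0.0000]
Step 1: x=[2.3750 7.0000 10.7500] v=[1.5000 -8.0000 3.0000]
Step 2: x=[2.8281 4.7813 11.5625] v=[1.8125 -8.8750 3.2500]
Step 3: x=[3.0254 3.7696 11.6797] v=[0.7891 -4.0470 0.4688]
Step 4: x=[2.8157 4.5493 10.8194] v=[-0.8388 3.1189 -3.4413]
Step 5: x=[2.3227 6.4632 9.3916] v=[-1.9720 7.6554 -5.7114]
Step 6: x=[1.8473 8.0740 8.2317] v=[-1.9018 6.4433 -4.6398]
Max displacement = 4.2304

Answer: 4.2304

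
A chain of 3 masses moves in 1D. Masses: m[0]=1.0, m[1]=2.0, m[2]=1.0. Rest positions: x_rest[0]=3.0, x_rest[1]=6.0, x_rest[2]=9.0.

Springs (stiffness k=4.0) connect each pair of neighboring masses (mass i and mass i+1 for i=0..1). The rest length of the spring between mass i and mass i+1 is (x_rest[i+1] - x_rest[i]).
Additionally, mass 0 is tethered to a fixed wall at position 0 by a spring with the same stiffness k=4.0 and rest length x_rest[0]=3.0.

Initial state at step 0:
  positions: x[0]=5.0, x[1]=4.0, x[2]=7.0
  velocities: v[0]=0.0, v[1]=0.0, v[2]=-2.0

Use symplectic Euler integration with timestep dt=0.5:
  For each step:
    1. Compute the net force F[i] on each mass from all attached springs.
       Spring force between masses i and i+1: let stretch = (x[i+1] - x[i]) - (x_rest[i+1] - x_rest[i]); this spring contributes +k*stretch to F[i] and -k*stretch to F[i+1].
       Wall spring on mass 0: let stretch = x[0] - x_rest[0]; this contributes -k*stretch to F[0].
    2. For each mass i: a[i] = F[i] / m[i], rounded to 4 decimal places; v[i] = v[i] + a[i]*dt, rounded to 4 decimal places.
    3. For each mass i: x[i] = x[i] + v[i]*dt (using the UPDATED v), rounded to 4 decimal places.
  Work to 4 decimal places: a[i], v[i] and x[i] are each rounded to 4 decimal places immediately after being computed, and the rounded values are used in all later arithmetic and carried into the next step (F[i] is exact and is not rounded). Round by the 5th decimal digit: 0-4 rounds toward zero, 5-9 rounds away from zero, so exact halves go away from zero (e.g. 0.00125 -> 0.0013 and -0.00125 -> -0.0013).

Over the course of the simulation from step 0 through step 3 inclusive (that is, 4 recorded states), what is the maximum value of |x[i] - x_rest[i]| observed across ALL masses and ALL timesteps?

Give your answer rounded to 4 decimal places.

Step 0: x=[5.0000 4.0000 7.0000] v=[0.0000 0.0000 -2.0000]
Step 1: x=[-1.0000 6.0000 6.0000] v=[-12.0000 4.0000 -2.0000]
Step 2: x=[1.0000 4.5000 8.0000] v=[4.0000 -3.0000 4.0000]
Step 3: x=[5.5000 3.0000 9.5000] v=[9.0000 -3.0000 3.0000]
Max displacement = 4.0000

Answer: 4.0000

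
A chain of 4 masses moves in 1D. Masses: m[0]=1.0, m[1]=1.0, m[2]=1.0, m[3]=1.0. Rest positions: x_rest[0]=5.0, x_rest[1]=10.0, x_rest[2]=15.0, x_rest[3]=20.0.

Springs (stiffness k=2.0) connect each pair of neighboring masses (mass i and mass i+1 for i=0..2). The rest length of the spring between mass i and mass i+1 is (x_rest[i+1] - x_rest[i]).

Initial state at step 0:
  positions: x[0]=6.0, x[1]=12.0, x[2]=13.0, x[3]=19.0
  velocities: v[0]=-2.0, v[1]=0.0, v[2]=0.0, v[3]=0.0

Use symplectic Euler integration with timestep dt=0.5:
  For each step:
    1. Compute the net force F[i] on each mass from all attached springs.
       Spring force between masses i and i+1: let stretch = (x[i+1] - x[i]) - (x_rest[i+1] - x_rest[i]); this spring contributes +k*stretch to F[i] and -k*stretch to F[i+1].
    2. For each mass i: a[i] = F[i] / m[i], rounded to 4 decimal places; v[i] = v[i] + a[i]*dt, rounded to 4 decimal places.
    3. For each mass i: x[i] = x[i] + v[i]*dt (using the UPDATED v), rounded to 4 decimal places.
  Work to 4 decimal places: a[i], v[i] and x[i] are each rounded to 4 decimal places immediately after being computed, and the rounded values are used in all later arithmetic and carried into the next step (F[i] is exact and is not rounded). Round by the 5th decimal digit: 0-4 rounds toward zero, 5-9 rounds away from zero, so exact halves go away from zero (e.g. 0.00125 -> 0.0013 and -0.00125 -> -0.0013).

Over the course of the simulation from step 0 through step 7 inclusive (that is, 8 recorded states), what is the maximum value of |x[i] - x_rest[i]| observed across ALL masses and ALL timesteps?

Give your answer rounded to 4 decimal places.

Answer: 3.6875

Derivation:
Step 0: x=[6.0000 12.0000 13.0000 19.0000] v=[-2.0000 0.0000 0.0000 0.0000]
Step 1: x=[5.5000 9.5000 15.5000 18.5000] v=[-1.0000 -5.0000 5.0000 -1.0000]
Step 2: x=[4.5000 8.0000 16.5000 19.0000] v=[-2.0000 -3.0000 2.0000 1.0000]
Step 3: x=[2.7500 9.0000 14.5000 20.7500] v=[-3.5000 2.0000 -4.0000 3.5000]
Step 4: x=[1.6250 9.6250 12.8750 21.8750] v=[-2.2500 1.2500 -3.2500 2.2500]
Step 5: x=[2.0000 7.8750 14.1250 21.0000] v=[0.7500 -3.5000 2.5000 -1.7500]
Step 6: x=[2.8125 6.3125 15.6875 19.1875] v=[1.6250 -3.1250 3.1250 -3.6250]
Step 7: x=[2.8750 7.6875 14.3125 18.1250] v=[0.1250 2.7500 -2.7500 -2.1250]
Max displacement = 3.6875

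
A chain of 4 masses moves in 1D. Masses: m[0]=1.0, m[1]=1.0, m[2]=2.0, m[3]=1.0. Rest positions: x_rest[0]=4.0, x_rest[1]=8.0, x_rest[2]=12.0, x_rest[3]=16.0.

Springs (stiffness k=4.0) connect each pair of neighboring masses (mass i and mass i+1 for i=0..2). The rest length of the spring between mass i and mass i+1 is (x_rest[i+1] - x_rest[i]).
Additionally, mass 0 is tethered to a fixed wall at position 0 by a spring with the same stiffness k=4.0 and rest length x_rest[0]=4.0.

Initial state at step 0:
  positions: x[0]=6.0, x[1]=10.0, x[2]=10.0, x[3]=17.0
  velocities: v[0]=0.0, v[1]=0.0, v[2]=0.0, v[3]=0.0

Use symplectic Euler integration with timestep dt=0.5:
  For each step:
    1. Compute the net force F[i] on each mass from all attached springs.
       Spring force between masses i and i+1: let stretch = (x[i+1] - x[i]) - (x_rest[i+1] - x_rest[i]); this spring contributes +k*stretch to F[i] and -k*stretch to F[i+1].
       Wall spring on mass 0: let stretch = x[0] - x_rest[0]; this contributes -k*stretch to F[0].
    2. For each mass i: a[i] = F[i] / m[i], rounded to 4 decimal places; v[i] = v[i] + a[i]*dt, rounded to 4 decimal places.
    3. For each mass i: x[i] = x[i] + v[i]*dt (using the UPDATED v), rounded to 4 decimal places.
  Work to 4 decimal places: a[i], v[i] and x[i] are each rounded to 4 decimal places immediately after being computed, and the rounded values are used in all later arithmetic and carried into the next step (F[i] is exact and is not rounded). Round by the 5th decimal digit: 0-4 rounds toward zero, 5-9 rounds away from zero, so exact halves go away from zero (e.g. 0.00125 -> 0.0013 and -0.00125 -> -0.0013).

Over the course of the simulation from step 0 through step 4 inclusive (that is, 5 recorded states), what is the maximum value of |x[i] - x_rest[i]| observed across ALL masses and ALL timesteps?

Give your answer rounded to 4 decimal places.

Answer: 4.0000

Derivation:
Step 0: x=[6.0000 10.0000 10.0000 17.0000] v=[0.0000 0.0000 0.0000 0.0000]
Step 1: x=[4.0000 6.0000 13.5000 14.0000] v=[-4.0000 -8.0000 7.0000 -6.0000]
Step 2: x=[0.0000 7.5000 13.5000 14.5000] v=[-8.0000 3.0000 0.0000 1.0000]
Step 3: x=[3.5000 7.5000 11.0000 18.0000] v=[7.0000 0.0000 -5.0000 7.0000]
Step 4: x=[7.5000 7.0000 10.2500 18.5000] v=[8.0000 -1.0000 -1.5000 1.0000]
Max displacement = 4.0000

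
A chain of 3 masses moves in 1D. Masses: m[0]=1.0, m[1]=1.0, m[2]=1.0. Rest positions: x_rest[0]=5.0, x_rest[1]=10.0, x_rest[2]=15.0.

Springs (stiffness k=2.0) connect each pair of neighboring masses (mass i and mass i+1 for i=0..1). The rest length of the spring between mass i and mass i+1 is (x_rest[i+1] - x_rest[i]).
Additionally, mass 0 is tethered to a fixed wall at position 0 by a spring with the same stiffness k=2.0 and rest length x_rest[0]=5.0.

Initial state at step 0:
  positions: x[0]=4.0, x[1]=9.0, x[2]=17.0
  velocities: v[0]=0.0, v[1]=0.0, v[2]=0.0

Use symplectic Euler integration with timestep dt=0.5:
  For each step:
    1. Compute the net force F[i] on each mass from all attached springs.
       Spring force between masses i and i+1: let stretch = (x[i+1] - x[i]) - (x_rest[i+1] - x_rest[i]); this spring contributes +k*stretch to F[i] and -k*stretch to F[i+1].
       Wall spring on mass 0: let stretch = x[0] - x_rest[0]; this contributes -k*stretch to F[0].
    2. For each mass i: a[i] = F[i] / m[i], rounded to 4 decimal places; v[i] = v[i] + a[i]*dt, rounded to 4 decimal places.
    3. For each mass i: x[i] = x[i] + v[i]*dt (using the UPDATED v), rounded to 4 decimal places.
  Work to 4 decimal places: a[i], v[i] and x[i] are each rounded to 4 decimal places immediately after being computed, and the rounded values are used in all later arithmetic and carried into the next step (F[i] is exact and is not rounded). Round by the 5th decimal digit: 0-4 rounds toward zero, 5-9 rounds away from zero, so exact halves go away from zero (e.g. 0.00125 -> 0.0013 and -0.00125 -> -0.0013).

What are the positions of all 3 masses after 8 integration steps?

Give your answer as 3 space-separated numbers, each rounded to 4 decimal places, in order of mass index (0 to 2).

Answer: 5.0821 9.1056 14.9962

Derivation:
Step 0: x=[4.0000 9.0000 17.0000] v=[0.0000 0.0000 0.0000]
Step 1: x=[4.5000 10.5000 15.5000] v=[1.0000 3.0000 -3.0000]
Step 2: x=[5.7500 11.5000 14.0000] v=[2.5000 2.0000 -3.0000]
Step 3: x=[7.0000 10.8750 13.7500] v=[2.5000 -1.2500 -0.5000]
Step 4: x=[6.6875 9.7500 14.5625] v=[-0.6250 -2.2500 1.6250]
Step 5: x=[4.5625 9.5000 15.4688] v=[-4.2500 -0.5000 1.8125]
Step 6: x=[2.6250 9.7657 15.8907] v=[-3.8750 0.5313 0.8437]
Step 7: x=[2.9454 9.5235 15.7501] v=[0.6407 -0.4844 -0.2813]
Step 8: x=[5.0821 9.1056 14.9962] v=[4.2734 -0.8359 -1.5079]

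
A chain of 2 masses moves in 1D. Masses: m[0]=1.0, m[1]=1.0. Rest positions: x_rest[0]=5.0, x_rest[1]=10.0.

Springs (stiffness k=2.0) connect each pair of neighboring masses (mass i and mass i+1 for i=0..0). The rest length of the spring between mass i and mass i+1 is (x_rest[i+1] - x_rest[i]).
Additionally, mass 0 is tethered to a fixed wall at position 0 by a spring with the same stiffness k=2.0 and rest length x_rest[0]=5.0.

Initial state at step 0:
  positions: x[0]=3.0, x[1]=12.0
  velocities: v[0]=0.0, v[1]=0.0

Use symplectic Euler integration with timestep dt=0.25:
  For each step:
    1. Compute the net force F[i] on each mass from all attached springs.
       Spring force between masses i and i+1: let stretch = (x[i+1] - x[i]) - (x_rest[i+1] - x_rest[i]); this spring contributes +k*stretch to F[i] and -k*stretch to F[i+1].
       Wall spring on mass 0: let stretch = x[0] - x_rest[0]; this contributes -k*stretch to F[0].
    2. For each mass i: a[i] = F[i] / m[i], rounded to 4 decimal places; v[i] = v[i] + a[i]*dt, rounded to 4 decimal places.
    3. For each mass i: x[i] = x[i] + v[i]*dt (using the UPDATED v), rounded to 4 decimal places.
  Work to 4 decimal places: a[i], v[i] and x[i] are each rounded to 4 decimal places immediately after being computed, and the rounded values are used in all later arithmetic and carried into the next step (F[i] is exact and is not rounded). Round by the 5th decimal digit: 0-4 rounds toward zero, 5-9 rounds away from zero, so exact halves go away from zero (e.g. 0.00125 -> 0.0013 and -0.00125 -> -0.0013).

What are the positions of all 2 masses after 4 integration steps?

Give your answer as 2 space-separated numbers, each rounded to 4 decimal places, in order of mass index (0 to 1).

Step 0: x=[3.0000 12.0000] v=[0.0000 0.0000]
Step 1: x=[3.7500 11.5000] v=[3.0000 -2.0000]
Step 2: x=[5.0000 10.6563] v=[5.0000 -3.3750]
Step 3: x=[6.3321 9.7305] v=[5.3282 -3.7032]
Step 4: x=[7.2975 9.0049] v=[3.8614 -2.9024]

Answer: 7.2975 9.0049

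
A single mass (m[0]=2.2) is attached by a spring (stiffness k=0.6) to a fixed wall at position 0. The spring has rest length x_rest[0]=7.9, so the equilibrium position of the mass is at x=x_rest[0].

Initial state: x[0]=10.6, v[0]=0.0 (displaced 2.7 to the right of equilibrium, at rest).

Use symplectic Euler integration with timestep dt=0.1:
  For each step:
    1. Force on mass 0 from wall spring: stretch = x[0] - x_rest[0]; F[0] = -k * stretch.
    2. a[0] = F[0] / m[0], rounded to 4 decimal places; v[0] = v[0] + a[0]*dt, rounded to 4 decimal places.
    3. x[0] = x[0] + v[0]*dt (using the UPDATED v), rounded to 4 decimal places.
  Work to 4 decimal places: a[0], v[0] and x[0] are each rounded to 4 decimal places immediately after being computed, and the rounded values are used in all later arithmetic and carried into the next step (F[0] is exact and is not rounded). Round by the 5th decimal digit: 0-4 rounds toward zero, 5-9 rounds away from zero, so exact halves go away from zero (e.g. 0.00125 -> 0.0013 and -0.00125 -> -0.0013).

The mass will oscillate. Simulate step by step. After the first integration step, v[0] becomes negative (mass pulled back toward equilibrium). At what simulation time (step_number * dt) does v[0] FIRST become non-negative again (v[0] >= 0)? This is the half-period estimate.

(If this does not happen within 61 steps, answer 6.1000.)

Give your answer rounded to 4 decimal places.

Step 0: x=[10.6000] v=[0.0000]
Step 1: x=[10.5926] v=[-0.0736]
Step 2: x=[10.5779] v=[-0.1470]
Step 3: x=[10.5559] v=[-0.2200]
Step 4: x=[10.5267] v=[-0.2924]
Step 5: x=[10.4903] v=[-0.3640]
Step 6: x=[10.4468] v=[-0.4346]
Step 7: x=[10.3964] v=[-0.5041]
Step 8: x=[10.3392] v=[-0.5722]
Step 9: x=[10.2753] v=[-0.6387]
Step 10: x=[10.2050] v=[-0.7035]
Step 11: x=[10.1284] v=[-0.7664]
Step 12: x=[10.0457] v=[-0.8272]
Step 13: x=[9.9571] v=[-0.8857]
Step 14: x=[9.8629] v=[-0.9418]
Step 15: x=[9.7634] v=[-0.9953]
Step 16: x=[9.6588] v=[-1.0461]
Step 17: x=[9.5494] v=[-1.0941]
Step 18: x=[9.4355] v=[-1.1391]
Step 19: x=[9.3174] v=[-1.1810]
Step 20: x=[9.1954] v=[-1.2197]
Step 21: x=[9.0699] v=[-1.2550]
Step 22: x=[8.9412] v=[-1.2869]
Step 23: x=[8.8097] v=[-1.3153]
Step 24: x=[8.6757] v=[-1.3401]
Step 25: x=[8.5396] v=[-1.3613]
Step 26: x=[8.4017] v=[-1.3787]
Step 27: x=[8.2625] v=[-1.3924]
Step 28: x=[8.1223] v=[-1.4023]
Step 29: x=[7.9815] v=[-1.4084]
Step 30: x=[7.8404] v=[-1.4106]
Step 31: x=[7.6995] v=[-1.4090]
Step 32: x=[7.5592] v=[-1.4035]
Step 33: x=[7.4198] v=[-1.3942]
Step 34: x=[7.2817] v=[-1.3811]
Step 35: x=[7.1453] v=[-1.3642]
Step 36: x=[7.0109] v=[-1.3436]
Step 37: x=[6.8790] v=[-1.3194]
Step 38: x=[6.7498] v=[-1.2916]
Step 39: x=[6.6238] v=[-1.2602]
Step 40: x=[6.5013] v=[-1.2254]
Step 41: x=[6.3826] v=[-1.1873]
Step 42: x=[6.2680] v=[-1.1459]
Step 43: x=[6.1579] v=[-1.1014]
Step 44: x=[6.0525] v=[-1.0539]
Step 45: x=[5.9522] v=[-1.0035]
Step 46: x=[5.8572] v=[-0.9504]
Step 47: x=[5.7677] v=[-0.8947]
Step 48: x=[5.6840] v=[-0.8366]
Step 49: x=[5.6064] v=[-0.7762]
Step 50: x=[5.5350] v=[-0.7137]
Step 51: x=[5.4701] v=[-0.6492]
Step 52: x=[5.4118] v=[-0.5829]
Step 53: x=[5.3603] v=[-0.5150]
Step 54: x=[5.3157] v=[-0.4457]
Step 55: x=[5.2782] v=[-0.3752]
Step 56: x=[5.2478] v=[-0.3037]
Step 57: x=[5.2247] v=[-0.2314]
Step 58: x=[5.2089] v=[-0.1584]
Step 59: x=[5.2004] v=[-0.0850]
Step 60: x=[5.1993] v=[-0.0114]
Step 61: x=[5.2055] v=[0.0623]
First v>=0 after going negative at step 61, time=6.1000

Answer: 6.1000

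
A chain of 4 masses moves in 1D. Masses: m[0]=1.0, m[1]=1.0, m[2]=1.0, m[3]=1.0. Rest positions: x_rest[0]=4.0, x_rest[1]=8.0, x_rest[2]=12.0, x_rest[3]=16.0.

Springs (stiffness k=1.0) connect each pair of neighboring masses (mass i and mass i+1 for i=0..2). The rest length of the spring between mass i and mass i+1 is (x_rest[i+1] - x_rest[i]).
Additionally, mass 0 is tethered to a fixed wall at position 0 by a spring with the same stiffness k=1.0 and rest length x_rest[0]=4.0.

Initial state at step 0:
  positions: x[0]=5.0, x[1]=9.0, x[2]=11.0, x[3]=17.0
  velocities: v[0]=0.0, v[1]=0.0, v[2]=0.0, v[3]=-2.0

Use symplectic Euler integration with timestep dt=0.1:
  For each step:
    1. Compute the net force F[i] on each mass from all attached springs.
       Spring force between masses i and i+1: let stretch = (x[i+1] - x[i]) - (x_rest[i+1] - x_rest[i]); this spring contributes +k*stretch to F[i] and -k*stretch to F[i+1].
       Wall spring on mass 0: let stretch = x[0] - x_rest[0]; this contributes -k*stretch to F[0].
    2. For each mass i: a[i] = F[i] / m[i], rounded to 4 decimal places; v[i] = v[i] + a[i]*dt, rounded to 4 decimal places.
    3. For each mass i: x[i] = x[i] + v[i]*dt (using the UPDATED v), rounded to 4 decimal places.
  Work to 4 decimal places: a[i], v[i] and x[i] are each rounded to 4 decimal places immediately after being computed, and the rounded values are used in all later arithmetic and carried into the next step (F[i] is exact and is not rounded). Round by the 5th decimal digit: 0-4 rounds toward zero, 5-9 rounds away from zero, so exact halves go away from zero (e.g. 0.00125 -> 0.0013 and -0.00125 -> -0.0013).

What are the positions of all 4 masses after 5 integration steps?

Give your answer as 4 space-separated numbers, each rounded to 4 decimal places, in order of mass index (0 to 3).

Step 0: x=[5.0000 9.0000 11.0000 17.0000] v=[0.0000 0.0000 0.0000 -2.0000]
Step 1: x=[4.9900 8.9800 11.0400 16.7800] v=[-0.1000 -0.2000 0.4000 -2.2000]
Step 2: x=[4.9700 8.9407 11.1168 16.5426] v=[-0.2000 -0.3930 0.7680 -2.3740]
Step 3: x=[4.9400 8.8835 11.2261 16.2909] v=[-0.2999 -0.5725 1.0930 -2.5166]
Step 4: x=[4.9000 8.8102 11.3626 16.0286] v=[-0.3996 -0.7326 1.3652 -2.6231]
Step 5: x=[4.8501 8.7234 11.5203 15.7596] v=[-0.4986 -0.8684 1.5766 -2.6897]

Answer: 4.8501 8.7234 11.5203 15.7596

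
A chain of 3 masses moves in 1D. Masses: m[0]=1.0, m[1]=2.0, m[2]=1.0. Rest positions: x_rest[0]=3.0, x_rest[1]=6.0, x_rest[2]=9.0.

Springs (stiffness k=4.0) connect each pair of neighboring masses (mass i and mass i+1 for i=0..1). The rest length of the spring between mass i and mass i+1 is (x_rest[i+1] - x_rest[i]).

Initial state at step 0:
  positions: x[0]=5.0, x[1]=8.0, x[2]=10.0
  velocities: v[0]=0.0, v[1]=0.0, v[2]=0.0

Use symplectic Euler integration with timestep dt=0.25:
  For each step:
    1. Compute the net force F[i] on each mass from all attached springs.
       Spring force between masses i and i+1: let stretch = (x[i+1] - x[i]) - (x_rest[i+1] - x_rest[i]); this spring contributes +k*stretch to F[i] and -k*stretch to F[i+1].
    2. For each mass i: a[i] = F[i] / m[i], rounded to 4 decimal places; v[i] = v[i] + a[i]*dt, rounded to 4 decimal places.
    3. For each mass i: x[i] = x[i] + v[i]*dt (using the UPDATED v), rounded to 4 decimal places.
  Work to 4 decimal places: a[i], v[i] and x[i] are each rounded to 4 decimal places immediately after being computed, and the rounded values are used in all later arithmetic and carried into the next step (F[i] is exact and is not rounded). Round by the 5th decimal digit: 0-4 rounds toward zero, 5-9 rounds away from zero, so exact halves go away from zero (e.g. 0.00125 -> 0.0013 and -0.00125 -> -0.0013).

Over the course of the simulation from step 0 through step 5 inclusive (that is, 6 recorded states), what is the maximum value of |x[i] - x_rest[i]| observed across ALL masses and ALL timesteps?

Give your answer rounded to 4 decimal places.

Answer: 2.4127

Derivation:
Step 0: x=[5.0000 8.0000 10.0000] v=[0.0000 0.0000 0.0000]
Step 1: x=[5.0000 7.8750 10.2500] v=[0.0000 -0.5000 1.0000]
Step 2: x=[4.9688 7.6875 10.6563] v=[-0.1250 -0.7500 1.6250]
Step 3: x=[4.8672 7.5313 11.0704] v=[-0.4063 -0.6250 1.6562]
Step 4: x=[4.6817 7.4844 11.3497] v=[-0.7422 -0.1875 1.1171]
Step 5: x=[4.4468 7.5704 11.4127] v=[-0.9395 0.3438 0.2518]
Max displacement = 2.4127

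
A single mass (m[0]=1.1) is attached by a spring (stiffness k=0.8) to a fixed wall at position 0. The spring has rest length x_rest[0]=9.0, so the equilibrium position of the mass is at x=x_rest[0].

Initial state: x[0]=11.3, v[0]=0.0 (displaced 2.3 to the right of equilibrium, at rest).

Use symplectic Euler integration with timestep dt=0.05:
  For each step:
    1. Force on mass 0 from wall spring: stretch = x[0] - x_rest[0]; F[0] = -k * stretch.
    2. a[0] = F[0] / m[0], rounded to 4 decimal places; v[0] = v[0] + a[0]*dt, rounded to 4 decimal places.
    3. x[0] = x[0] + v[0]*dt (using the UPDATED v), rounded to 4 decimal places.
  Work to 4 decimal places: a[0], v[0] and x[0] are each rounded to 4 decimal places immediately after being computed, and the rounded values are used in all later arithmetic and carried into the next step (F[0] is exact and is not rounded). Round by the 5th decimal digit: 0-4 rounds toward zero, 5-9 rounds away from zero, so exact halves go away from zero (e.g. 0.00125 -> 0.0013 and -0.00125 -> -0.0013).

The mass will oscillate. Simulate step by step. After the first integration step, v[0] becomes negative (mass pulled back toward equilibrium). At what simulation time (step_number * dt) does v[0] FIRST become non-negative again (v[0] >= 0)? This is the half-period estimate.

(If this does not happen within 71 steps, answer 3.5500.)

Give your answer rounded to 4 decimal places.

Step 0: x=[11.3000] v=[0.0000]
Step 1: x=[11.2958] v=[-0.0836]
Step 2: x=[11.2874] v=[-0.1671]
Step 3: x=[11.2749] v=[-0.2503]
Step 4: x=[11.2583] v=[-0.3330]
Step 5: x=[11.2375] v=[-0.4151]
Step 6: x=[11.2127] v=[-0.4965]
Step 7: x=[11.1839] v=[-0.5770]
Step 8: x=[11.1511] v=[-0.6564]
Step 9: x=[11.1144] v=[-0.7346]
Step 10: x=[11.0738] v=[-0.8115]
Step 11: x=[11.0295] v=[-0.8869]
Step 12: x=[10.9815] v=[-0.9607]
Step 13: x=[10.9299] v=[-1.0328]
Step 14: x=[10.8748] v=[-1.1030]
Step 15: x=[10.8162] v=[-1.1712]
Step 16: x=[10.7543] v=[-1.2372]
Step 17: x=[10.6893] v=[-1.3010]
Step 18: x=[10.6212] v=[-1.3624]
Step 19: x=[10.5501] v=[-1.4214]
Step 20: x=[10.4762] v=[-1.4778]
Step 21: x=[10.3996] v=[-1.5315]
Step 22: x=[10.3205] v=[-1.5824]
Step 23: x=[10.2390] v=[-1.6304]
Step 24: x=[10.1552] v=[-1.6755]
Step 25: x=[10.0693] v=[-1.7175]
Step 26: x=[9.9815] v=[-1.7564]
Step 27: x=[9.8919] v=[-1.7921]
Step 28: x=[9.8007] v=[-1.8245]
Step 29: x=[9.7080] v=[-1.8536]
Step 30: x=[9.6140] v=[-1.8793]
Step 31: x=[9.5189] v=[-1.9016]
Step 32: x=[9.4229] v=[-1.9205]
Step 33: x=[9.3261] v=[-1.9359]
Step 34: x=[9.2287] v=[-1.9478]
Step 35: x=[9.1309] v=[-1.9561]
Step 36: x=[9.0329] v=[-1.9609]
Step 37: x=[8.9348] v=[-1.9621]
Step 38: x=[8.8368] v=[-1.9597]
Step 39: x=[8.7391] v=[-1.9538]
Step 40: x=[8.6419] v=[-1.9443]
Step 41: x=[8.5453] v=[-1.9313]
Step 42: x=[8.4496] v=[-1.9148]
Step 43: x=[8.3549] v=[-1.8948]
Step 44: x=[8.2613] v=[-1.8713]
Step 45: x=[8.1691] v=[-1.8444]
Step 46: x=[8.0784] v=[-1.8142]
Step 47: x=[7.9894] v=[-1.7807]
Step 48: x=[7.9022] v=[-1.7440]
Step 49: x=[7.8170] v=[-1.7041]
Step 50: x=[7.7339] v=[-1.6611]
Step 51: x=[7.6531] v=[-1.6151]
Step 52: x=[7.5748] v=[-1.5661]
Step 53: x=[7.4991] v=[-1.5143]
Step 54: x=[7.4261] v=[-1.4597]
Step 55: x=[7.3560] v=[-1.4025]
Step 56: x=[7.2889] v=[-1.3427]
Step 57: x=[7.2249] v=[-1.2805]
Step 58: x=[7.1641] v=[-1.2160]
Step 59: x=[7.1066] v=[-1.1492]
Step 60: x=[7.0526] v=[-1.0804]
Step 61: x=[7.0021] v=[-1.0096]
Step 62: x=[6.9553] v=[-0.9370]
Step 63: x=[6.9122] v=[-0.8626]
Step 64: x=[6.8729] v=[-0.7867]
Step 65: x=[6.8374] v=[-0.7094]
Step 66: x=[6.8059] v=[-0.6308]
Step 67: x=[6.7784] v=[-0.5510]
Step 68: x=[6.7549] v=[-0.4702]
Step 69: x=[6.7355] v=[-0.3886]
Step 70: x=[6.7202] v=[-0.3063]
Step 71: x=[6.7090] v=[-0.2234]
v[0] did not become non-negative within 71 steps; using fallback time=3.5500

Answer: 3.5500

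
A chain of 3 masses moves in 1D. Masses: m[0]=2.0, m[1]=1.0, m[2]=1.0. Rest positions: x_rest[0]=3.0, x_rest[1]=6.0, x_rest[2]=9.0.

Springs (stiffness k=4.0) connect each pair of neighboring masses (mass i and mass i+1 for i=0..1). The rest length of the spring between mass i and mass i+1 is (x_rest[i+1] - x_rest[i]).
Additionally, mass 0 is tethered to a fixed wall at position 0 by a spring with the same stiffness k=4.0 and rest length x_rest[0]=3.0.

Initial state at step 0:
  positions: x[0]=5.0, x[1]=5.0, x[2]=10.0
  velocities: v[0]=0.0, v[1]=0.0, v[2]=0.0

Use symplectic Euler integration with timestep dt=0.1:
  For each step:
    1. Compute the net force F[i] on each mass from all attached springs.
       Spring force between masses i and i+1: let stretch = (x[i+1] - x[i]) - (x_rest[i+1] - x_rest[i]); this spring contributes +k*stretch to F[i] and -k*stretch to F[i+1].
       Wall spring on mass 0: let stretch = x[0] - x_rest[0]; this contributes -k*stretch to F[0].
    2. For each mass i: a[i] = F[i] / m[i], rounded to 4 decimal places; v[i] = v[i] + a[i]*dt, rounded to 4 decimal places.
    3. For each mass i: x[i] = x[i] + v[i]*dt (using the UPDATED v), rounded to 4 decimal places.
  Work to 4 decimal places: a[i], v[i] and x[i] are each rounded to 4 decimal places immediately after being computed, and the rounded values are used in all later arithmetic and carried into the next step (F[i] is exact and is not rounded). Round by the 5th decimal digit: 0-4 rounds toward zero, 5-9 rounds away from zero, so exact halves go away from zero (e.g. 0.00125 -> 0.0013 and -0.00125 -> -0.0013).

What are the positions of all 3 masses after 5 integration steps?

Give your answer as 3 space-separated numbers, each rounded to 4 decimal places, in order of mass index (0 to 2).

Step 0: x=[5.0000 5.0000 10.0000] v=[0.0000 0.0000 0.0000]
Step 1: x=[4.9000 5.2000 9.9200] v=[-1.0000 2.0000 -0.8000]
Step 2: x=[4.7080 5.5768 9.7712] v=[-1.9200 3.7680 -1.4880]
Step 3: x=[4.4392 6.0866 9.5746] v=[-2.6878 5.0982 -1.9658]
Step 4: x=[4.1146 6.6700 9.3585] v=[-3.2462 5.8344 -2.1610]
Step 5: x=[3.7588 7.2588 9.1549] v=[-3.5580 5.8876 -2.0364]

Answer: 3.7588 7.2588 9.1549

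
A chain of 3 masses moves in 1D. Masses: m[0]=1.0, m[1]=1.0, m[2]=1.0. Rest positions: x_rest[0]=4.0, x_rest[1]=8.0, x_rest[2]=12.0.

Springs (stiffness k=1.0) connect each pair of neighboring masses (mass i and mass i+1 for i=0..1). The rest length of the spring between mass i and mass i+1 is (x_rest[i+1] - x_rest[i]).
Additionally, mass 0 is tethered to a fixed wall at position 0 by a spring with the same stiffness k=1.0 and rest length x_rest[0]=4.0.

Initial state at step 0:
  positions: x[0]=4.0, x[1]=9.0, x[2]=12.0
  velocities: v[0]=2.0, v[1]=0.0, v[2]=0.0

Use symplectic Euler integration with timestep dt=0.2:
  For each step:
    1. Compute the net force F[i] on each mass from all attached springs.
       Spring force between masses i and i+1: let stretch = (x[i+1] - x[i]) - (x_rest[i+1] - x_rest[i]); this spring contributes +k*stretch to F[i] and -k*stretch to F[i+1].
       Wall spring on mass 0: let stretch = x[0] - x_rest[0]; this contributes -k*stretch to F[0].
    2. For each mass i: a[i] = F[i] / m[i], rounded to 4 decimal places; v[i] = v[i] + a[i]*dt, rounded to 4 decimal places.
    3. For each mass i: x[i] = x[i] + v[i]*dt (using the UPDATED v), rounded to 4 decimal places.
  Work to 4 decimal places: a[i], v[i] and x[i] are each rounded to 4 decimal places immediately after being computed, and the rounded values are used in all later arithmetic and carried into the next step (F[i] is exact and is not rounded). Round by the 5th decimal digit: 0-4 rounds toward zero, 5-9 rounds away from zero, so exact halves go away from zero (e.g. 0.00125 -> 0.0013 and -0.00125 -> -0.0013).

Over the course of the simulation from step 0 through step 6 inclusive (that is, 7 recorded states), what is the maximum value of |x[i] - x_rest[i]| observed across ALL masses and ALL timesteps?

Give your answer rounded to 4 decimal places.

Step 0: x=[4.0000 9.0000 12.0000] v=[2.0000 0.0000 0.0000]
Step 1: x=[4.4400 8.9200 12.0400] v=[2.2000 -0.4000 0.2000]
Step 2: x=[4.8816 8.7856 12.1152] v=[2.2080 -0.6720 0.3760]
Step 3: x=[5.2841 8.6282 12.2172] v=[2.0125 -0.7869 0.5101]
Step 4: x=[5.6090 8.4806 12.3357] v=[1.6245 -0.7379 0.5923]
Step 5: x=[5.8244 8.3724 12.4600] v=[1.0770 -0.5412 0.6213]
Step 6: x=[5.9087 8.3257 12.5808] v=[0.4217 -0.2333 0.6038]
Max displacement = 1.9087

Answer: 1.9087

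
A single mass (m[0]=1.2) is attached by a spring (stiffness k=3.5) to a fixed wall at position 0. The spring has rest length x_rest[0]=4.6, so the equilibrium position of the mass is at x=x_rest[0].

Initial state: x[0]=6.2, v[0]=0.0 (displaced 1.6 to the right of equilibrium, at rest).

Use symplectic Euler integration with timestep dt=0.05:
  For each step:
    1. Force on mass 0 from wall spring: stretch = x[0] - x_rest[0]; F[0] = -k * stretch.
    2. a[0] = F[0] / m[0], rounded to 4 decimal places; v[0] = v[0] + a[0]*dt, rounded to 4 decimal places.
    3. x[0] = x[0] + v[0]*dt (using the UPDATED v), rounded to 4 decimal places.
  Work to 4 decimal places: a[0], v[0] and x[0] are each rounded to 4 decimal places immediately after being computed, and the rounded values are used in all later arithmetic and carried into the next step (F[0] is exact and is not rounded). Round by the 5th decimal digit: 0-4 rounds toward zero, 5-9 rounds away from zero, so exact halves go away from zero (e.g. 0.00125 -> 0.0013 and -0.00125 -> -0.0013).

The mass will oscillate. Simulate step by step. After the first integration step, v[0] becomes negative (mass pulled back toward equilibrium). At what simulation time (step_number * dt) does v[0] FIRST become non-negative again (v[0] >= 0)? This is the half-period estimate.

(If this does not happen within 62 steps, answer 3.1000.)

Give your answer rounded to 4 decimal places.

Step 0: x=[6.2000] v=[0.0000]
Step 1: x=[6.1883] v=[-0.2333]
Step 2: x=[6.1651] v=[-0.4649]
Step 3: x=[6.1304] v=[-0.6931]
Step 4: x=[6.0846] v=[-0.9163]
Step 5: x=[6.0280] v=[-1.1328]
Step 6: x=[5.9609] v=[-1.3411]
Step 7: x=[5.8839] v=[-1.5396]
Step 8: x=[5.7976] v=[-1.7268]
Step 9: x=[5.7025] v=[-1.9015]
Step 10: x=[5.5994] v=[-2.0623]
Step 11: x=[5.4890] v=[-2.2080]
Step 12: x=[5.3721] v=[-2.3376]
Step 13: x=[5.2496] v=[-2.4502]
Step 14: x=[5.1224] v=[-2.5449]
Step 15: x=[4.9913] v=[-2.6211]
Step 16: x=[4.8574] v=[-2.6782]
Step 17: x=[4.7216] v=[-2.7157]
Step 18: x=[4.5849] v=[-2.7334]
Step 19: x=[4.4483] v=[-2.7312]
Step 20: x=[4.3128] v=[-2.7091]
Step 21: x=[4.1794] v=[-2.6672]
Step 22: x=[4.0491] v=[-2.6059]
Step 23: x=[3.9228] v=[-2.5256]
Step 24: x=[3.8015] v=[-2.4268]
Step 25: x=[3.6860] v=[-2.3104]
Step 26: x=[3.5771] v=[-2.1771]
Step 27: x=[3.4757] v=[-2.0279]
Step 28: x=[3.3825] v=[-1.8639]
Step 29: x=[3.2982] v=[-1.6864]
Step 30: x=[3.2234] v=[-1.4966]
Step 31: x=[3.1586] v=[-1.2958]
Step 32: x=[3.1043] v=[-1.0856]
Step 33: x=[3.0609] v=[-0.8675]
Step 34: x=[3.0287] v=[-0.6431]
Step 35: x=[3.0080] v=[-0.4140]
Step 36: x=[2.9989] v=[-0.1818]
Step 37: x=[3.0015] v=[0.0517]
First v>=0 after going negative at step 37, time=1.8500

Answer: 1.8500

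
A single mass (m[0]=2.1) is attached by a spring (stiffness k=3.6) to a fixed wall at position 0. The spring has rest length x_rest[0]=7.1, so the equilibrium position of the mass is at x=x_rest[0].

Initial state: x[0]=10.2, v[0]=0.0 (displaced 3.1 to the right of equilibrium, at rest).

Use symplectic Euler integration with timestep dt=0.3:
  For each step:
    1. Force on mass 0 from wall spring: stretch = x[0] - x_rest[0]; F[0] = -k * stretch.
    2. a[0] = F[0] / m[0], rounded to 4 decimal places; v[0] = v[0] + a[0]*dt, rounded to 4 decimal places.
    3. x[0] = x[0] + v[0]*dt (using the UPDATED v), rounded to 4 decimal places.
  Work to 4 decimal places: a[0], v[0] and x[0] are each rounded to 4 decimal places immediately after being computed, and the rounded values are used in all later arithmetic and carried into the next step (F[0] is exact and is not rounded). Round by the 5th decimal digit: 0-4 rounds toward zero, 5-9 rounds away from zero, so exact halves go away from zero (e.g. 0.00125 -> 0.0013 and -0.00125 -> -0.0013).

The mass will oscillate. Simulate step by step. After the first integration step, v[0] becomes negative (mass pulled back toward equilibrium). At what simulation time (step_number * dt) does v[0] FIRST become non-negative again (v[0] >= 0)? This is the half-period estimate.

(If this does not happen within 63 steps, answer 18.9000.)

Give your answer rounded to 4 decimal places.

Step 0: x=[10.2000] v=[0.0000]
Step 1: x=[9.7217] v=[-1.5943]
Step 2: x=[8.8389] v=[-2.9426]
Step 3: x=[7.6878] v=[-3.8369]
Step 4: x=[6.4460] v=[-4.1392]
Step 5: x=[5.3051] v=[-3.8029]
Step 6: x=[4.4412] v=[-2.8798]
Step 7: x=[3.9875] v=[-1.5124]
Step 8: x=[4.0140] v=[0.0883]
First v>=0 after going negative at step 8, time=2.4000

Answer: 2.4000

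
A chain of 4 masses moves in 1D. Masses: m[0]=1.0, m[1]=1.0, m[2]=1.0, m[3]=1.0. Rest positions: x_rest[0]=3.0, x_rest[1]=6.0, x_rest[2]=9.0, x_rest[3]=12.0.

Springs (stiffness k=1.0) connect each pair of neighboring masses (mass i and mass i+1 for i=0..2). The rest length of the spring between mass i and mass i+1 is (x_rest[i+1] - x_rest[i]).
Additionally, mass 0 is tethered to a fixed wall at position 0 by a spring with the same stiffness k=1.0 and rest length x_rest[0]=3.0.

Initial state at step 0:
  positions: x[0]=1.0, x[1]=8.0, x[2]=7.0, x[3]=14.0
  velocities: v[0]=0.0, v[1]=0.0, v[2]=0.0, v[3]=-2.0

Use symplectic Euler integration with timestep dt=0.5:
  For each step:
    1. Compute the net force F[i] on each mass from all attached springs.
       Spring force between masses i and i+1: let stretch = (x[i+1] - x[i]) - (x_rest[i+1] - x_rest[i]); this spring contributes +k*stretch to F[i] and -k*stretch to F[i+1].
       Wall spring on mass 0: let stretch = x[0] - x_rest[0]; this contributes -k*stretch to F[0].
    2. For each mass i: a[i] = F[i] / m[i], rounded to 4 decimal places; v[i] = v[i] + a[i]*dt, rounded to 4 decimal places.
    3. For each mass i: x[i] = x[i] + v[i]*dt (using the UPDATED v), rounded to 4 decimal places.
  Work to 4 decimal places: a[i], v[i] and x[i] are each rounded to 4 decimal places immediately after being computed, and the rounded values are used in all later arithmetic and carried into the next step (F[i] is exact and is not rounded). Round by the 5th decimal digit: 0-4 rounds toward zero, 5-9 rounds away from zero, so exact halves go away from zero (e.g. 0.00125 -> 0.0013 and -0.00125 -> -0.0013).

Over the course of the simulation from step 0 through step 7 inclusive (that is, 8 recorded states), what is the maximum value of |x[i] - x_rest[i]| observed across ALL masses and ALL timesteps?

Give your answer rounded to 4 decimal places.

Step 0: x=[1.0000 8.0000 7.0000 14.0000] v=[0.0000 0.0000 0.0000 -2.0000]
Step 1: x=[2.5000 6.0000 9.0000 12.0000] v=[3.0000 -4.0000 4.0000 -4.0000]
Step 2: x=[4.2500 3.8750 11.0000 10.0000] v=[3.5000 -4.2500 4.0000 -4.0000]
Step 3: x=[4.8438 3.6250 10.9688 9.0000] v=[1.1875 -0.5000 -0.0625 -2.0000]
Step 4: x=[3.9219 5.5157 8.6094 9.2422] v=[-1.8438 3.7813 -4.7188 0.4844]
Step 5: x=[2.4180 7.7814 5.6348 10.0762] v=[-3.0079 4.5313 -5.9493 1.6680]
Step 6: x=[1.6504 8.1696 4.3072 10.5499] v=[-1.5352 0.7763 -2.6553 0.9473]
Step 7: x=[2.1000 5.9624 5.5059 10.2129] v=[0.8992 -4.4145 2.3973 -0.6741]
Max displacement = 4.6928

Answer: 4.6928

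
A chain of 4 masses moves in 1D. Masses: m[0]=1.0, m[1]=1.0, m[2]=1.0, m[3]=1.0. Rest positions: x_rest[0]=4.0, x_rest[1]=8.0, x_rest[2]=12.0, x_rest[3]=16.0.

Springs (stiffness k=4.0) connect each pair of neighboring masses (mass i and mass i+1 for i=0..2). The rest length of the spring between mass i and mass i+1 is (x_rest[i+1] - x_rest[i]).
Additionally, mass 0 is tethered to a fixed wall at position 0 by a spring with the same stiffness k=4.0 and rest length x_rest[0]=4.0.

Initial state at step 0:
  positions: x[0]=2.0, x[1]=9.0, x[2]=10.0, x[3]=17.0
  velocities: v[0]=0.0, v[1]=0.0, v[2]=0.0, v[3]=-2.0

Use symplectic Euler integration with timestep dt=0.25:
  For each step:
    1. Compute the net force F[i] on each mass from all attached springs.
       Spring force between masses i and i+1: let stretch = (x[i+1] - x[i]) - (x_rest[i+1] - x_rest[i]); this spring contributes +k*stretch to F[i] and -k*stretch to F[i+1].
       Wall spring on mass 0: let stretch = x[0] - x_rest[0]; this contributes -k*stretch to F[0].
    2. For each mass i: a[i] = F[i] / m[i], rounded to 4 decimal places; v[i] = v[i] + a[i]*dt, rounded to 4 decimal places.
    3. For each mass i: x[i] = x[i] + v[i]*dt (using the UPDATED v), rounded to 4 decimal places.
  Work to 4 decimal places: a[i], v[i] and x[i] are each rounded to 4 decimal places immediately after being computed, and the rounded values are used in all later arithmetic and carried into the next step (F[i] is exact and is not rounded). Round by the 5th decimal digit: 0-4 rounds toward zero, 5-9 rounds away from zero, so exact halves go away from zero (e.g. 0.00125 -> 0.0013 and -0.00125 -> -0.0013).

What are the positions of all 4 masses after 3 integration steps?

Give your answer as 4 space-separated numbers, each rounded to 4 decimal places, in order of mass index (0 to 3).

Answer: 5.3594 5.8594 13.1875 13.7813

Derivation:
Step 0: x=[2.0000 9.0000 10.0000 17.0000] v=[0.0000 0.0000 0.0000 -2.0000]
Step 1: x=[3.2500 7.5000 11.5000 15.7500] v=[5.0000 -6.0000 6.0000 -5.0000]
Step 2: x=[4.7500 5.9375 13.0625 14.4375] v=[6.0000 -6.2500 6.2500 -5.2500]
Step 3: x=[5.3594 5.8594 13.1875 13.7813] v=[2.4375 -0.3125 0.5000 -2.6250]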